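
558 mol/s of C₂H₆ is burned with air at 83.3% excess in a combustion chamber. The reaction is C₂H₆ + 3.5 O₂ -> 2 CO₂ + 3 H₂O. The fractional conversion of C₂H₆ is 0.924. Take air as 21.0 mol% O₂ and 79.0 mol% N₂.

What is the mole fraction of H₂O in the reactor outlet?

Stoichiometric O₂ = 3.5 × 558 = 1953 mol/s; O₂ fed = 1953 × 1.833 = 3580 mol/s.
N₂ fed = 3580 × 79/21 = 13470 mol/s.
Fuel reacted = 0.924 × 558 → ξ = 515.6 mol/s.
Outlet (n = n₀ + ν ξ):
  C₂H₆: 558 − 1(515.6) = 42.41
  O₂: 3580 − 3.5(515.6) = 1775
  N₂: 13470 (inert)
  CO₂: 0 + 2(515.6) = 1031
  H₂O: 0 + 3(515.6) = 1547
Total out = 17860 mol/s; y_H₂O = 1547 / 17860 = 0.08659.

0.0866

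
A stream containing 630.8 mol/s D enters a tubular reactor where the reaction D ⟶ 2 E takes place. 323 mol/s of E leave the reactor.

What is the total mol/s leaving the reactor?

792 mol/s

For E: n = n₀ + 2ξ → 323 = 0 + 2ξ, giving ξ = 161.5 mol/s.
Outlet amounts (n = n₀ + ν ξ):
  D: 630.8 − 1(161.5) = 469.3
  E: 0 + 2(161.5) = 323
Total out = 469.3 + 323 = 792.3 mol/s.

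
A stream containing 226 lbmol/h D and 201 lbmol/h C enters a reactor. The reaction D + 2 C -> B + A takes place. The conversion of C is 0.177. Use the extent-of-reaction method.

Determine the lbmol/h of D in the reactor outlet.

208 lbmol/h

C reacted = 0.177 × 201 = 35.58 lbmol/h; ν_C = −2, so ξ = 35.58/2 = 17.79 lbmol/h.
Outlet amounts (n = n₀ + ν ξ):
  D: 226 − 1(17.79) = 208.2
  C: 201 − 2(17.79) = 165.4
  B: 0 + 1(17.79) = 17.79
  A: 0 + 1(17.79) = 17.79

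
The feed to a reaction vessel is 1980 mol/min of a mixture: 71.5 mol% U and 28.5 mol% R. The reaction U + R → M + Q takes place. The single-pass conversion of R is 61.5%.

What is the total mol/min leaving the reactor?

R reacted = 0.615 × 564.3 = 347 mol/min; ν_R = −1, so ξ = 347/1 = 347 mol/min.
Outlet amounts (n = n₀ + ν ξ):
  U: 1416 − 1(347) = 1069
  R: 564.3 − 1(347) = 217.3
  M: 0 + 1(347) = 347
  Q: 0 + 1(347) = 347
Total out = 1069 + 217.3 + 347 + 347 = 1980 mol/min.

1980 mol/min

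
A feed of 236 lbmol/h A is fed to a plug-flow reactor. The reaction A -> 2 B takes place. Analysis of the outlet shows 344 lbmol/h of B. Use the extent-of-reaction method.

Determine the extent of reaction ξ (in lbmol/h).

ξ = 172 lbmol/h

For B: n = n₀ + 2ξ → 344 = 0 + 2ξ, giving ξ = 172 lbmol/h.
Outlet amounts (n = n₀ + ν ξ):
  A: 236 − 1(172) = 64
  B: 0 + 2(172) = 344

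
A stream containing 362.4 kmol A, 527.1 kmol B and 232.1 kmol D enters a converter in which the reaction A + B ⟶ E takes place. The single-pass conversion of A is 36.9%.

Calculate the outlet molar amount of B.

A reacted = 0.369 × 362.4 = 133.7 kmol; ν_A = −1, so ξ = 133.7/1 = 133.7 kmol.
Outlet amounts (n = n₀ + ν ξ):
  A: 362.4 − 1(133.7) = 228.7
  B: 527.1 − 1(133.7) = 393.4
  E: 0 + 1(133.7) = 133.7
  D: 232.1 (inert)

393 kmol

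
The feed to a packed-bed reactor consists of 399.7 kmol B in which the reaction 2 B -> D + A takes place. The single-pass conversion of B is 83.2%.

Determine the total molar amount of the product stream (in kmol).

400 kmol

B reacted = 0.832 × 399.7 = 332.6 kmol; ν_B = −2, so ξ = 332.6/2 = 166.3 kmol.
Outlet amounts (n = n₀ + ν ξ):
  B: 399.7 − 2(166.3) = 67.15
  D: 0 + 1(166.3) = 166.3
  A: 0 + 1(166.3) = 166.3
Total out = 67.15 + 166.3 + 166.3 = 399.7 kmol.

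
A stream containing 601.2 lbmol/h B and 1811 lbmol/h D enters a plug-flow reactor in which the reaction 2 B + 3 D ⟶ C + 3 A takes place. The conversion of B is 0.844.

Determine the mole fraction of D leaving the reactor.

B reacted = 0.844 × 601.2 = 507.4 lbmol/h; ν_B = −2, so ξ = 507.4/2 = 253.7 lbmol/h.
Outlet amounts (n = n₀ + ν ξ):
  B: 601.2 − 2(253.7) = 93.79
  D: 1811 − 3(253.7) = 1050
  C: 0 + 1(253.7) = 253.7
  A: 0 + 3(253.7) = 761.1
Total out = 2158 lbmol/h; y_D = 1050 / 2158 = 0.4864.

0.486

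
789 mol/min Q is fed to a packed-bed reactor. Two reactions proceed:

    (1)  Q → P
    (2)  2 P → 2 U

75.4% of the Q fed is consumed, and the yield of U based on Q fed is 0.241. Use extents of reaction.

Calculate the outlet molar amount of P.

Conversion of Q: Q consumed = 1ξ₁ = 0.754 × 789 → ξ₁ = 594.9 mol/min.
Yield of U: 2ξ₂ / 789 = 0.241 → ξ₂ = 95.07 mol/min.
Outlet amounts (n = n₀ + Σ ν·ξ):
  Q: 789 − 1(594.9) = 194.1
  P: 0 + 1(594.9) − 2(95.07) = 404.8
  U: 0 + 2(95.07) = 190.1

405 mol/min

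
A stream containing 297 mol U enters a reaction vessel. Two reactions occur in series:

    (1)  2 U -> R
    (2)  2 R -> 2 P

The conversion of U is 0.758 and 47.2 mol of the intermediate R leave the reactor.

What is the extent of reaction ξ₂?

Conversion of U: U consumed = 2ξ₁ = 0.758 × 297 → ξ₁ = 112.6 mol.
R balance: n_R = 0 + 1ξ₁ − 2ξ₂ = 47.2 → ξ₂ = (1·112.6 − 47.2)/2 = 32.68 mol.
Outlet amounts (n = n₀ + Σ ν·ξ):
  U: 297 − 2(112.6) = 71.87
  R: 0 + 1(112.6) − 2(32.68) = 47.2
  P: 0 + 2(32.68) = 65.36

ξ₂ = 32.7 mol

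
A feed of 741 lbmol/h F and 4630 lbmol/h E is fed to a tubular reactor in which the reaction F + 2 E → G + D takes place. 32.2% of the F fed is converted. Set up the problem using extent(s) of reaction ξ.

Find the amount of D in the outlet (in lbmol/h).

F reacted = 0.322 × 741 = 238.6 lbmol/h; ν_F = −1, so ξ = 238.6/1 = 238.6 lbmol/h.
Outlet amounts (n = n₀ + ν ξ):
  F: 741 − 1(238.6) = 502.4
  E: 4630 − 2(238.6) = 4153
  G: 0 + 1(238.6) = 238.6
  D: 0 + 1(238.6) = 238.6

239 lbmol/h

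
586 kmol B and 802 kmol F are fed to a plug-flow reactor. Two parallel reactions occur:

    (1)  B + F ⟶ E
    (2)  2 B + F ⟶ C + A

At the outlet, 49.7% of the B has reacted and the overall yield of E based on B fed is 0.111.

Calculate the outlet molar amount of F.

Yield of E: 1ξ₁ / 586 = 0.111 → ξ₁ = 65.05 kmol.
Conversion of B: 1ξ₁ + 2ξ₂ = 0.497 × 586 = 291.2 → ξ₂ = 113.1 kmol.
Outlet amounts (n = n₀ + Σ ν·ξ):
  B: 586 − 1(65.05) − 2(113.1) = 294.8
  F: 802 − 1(65.05) − 1(113.1) = 623.9
  E: 0 + 1(65.05) = 65.05
  C: 0 + 1(113.1) = 113.1
  A: 0 + 1(113.1) = 113.1

624 kmol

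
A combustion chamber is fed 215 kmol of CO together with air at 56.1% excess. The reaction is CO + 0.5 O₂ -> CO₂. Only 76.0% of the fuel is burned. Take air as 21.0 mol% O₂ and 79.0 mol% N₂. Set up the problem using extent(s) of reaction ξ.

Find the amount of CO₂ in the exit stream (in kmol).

Stoichiometric O₂ = 0.5 × 215 = 107.5 kmol; O₂ fed = 107.5 × 1.561 = 167.8 kmol.
N₂ fed = 167.8 × 79/21 = 631.3 kmol.
Fuel reacted = 0.76 × 215 → ξ = 163.4 kmol.
Outlet (n = n₀ + ν ξ):
  CO: 215 − 1(163.4) = 51.6
  O₂: 167.8 − 0.5(163.4) = 86.11
  N₂: 631.3 (inert)
  CO₂: 0 + 1(163.4) = 163.4

163 kmol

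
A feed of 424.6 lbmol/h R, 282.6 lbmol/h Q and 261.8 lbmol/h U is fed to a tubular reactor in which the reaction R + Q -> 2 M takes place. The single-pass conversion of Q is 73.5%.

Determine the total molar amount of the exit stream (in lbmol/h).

969 lbmol/h

Q reacted = 0.735 × 282.6 = 207.7 lbmol/h; ν_Q = −1, so ξ = 207.7/1 = 207.7 lbmol/h.
Outlet amounts (n = n₀ + ν ξ):
  R: 424.6 − 1(207.7) = 216.9
  Q: 282.6 − 1(207.7) = 74.89
  M: 0 + 2(207.7) = 415.4
  U: 261.8 (inert)
Total out = 216.9 + 74.89 + 415.4 + 261.8 = 969 lbmol/h.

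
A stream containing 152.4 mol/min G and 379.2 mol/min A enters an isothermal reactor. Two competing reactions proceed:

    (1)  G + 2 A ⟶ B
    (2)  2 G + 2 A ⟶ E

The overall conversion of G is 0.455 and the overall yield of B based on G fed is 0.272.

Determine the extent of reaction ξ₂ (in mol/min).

ξ₂ = 13.9 mol/min

Yield of B: 1ξ₁ / 152.4 = 0.272 → ξ₁ = 41.45 mol/min.
Conversion of G: 1ξ₁ + 2ξ₂ = 0.455 × 152.4 = 69.34 → ξ₂ = 13.94 mol/min.
Outlet amounts (n = n₀ + Σ ν·ξ):
  G: 152.4 − 1(41.45) − 2(13.94) = 83.06
  A: 379.2 − 2(41.45) − 2(13.94) = 268.4
  B: 0 + 1(41.45) = 41.45
  E: 0 + 1(13.94) = 13.94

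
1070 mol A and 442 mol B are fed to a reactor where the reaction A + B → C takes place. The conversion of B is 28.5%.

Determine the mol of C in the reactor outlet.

B reacted = 0.285 × 442 = 126 mol; ν_B = −1, so ξ = 126/1 = 126 mol.
Outlet amounts (n = n₀ + ν ξ):
  A: 1070 − 1(126) = 944
  B: 442 − 1(126) = 316
  C: 0 + 1(126) = 126

126 mol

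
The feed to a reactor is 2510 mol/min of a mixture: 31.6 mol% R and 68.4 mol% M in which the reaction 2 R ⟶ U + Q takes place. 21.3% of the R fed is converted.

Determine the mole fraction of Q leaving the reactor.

0.0337

R reacted = 0.213 × 793.2 = 168.9 mol/min; ν_R = −2, so ξ = 168.9/2 = 84.47 mol/min.
Outlet amounts (n = n₀ + ν ξ):
  R: 793.2 − 2(84.47) = 624.2
  U: 0 + 1(84.47) = 84.47
  Q: 0 + 1(84.47) = 84.47
  M: 1717 (inert)
Total out = 2510 mol/min; y_Q = 84.47 / 2510 = 0.03365.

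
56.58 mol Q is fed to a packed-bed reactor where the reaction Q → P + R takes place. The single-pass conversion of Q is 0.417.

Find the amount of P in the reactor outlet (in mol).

23.6 mol

Q reacted = 0.417 × 56.58 = 23.59 mol; ν_Q = −1, so ξ = 23.59/1 = 23.59 mol.
Outlet amounts (n = n₀ + ν ξ):
  Q: 56.58 − 1(23.59) = 32.99
  P: 0 + 1(23.59) = 23.59
  R: 0 + 1(23.59) = 23.59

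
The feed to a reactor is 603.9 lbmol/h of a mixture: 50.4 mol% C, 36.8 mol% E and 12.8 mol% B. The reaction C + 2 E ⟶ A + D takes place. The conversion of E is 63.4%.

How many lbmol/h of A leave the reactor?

70.4 lbmol/h

E reacted = 0.634 × 222.2 = 140.9 lbmol/h; ν_E = −2, so ξ = 140.9/2 = 70.45 lbmol/h.
Outlet amounts (n = n₀ + ν ξ):
  C: 304.4 − 1(70.45) = 233.9
  E: 222.2 − 2(70.45) = 81.34
  A: 0 + 1(70.45) = 70.45
  D: 0 + 1(70.45) = 70.45
  B: 77.3 (inert)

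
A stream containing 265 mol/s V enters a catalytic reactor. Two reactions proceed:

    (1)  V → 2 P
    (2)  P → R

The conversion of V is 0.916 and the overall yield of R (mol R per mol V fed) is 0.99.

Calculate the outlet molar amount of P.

223 mol/s

Conversion of V: V consumed = 1ξ₁ = 0.916 × 265 → ξ₁ = 242.7 mol/s.
Yield of R: 1ξ₂ / 265 = 0.99 → ξ₂ = 262.4 mol/s.
Outlet amounts (n = n₀ + Σ ν·ξ):
  V: 265 − 1(242.7) = 22.26
  P: 0 + 2(242.7) − 1(262.4) = 223.1
  R: 0 + 1(262.4) = 262.4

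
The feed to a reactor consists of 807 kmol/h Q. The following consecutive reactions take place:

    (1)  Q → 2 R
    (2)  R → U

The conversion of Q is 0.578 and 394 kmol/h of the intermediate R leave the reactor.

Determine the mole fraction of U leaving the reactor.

Conversion of Q: Q consumed = 1ξ₁ = 0.578 × 807 → ξ₁ = 466.4 kmol/h.
R balance: n_R = 0 + 2ξ₁ − 1ξ₂ = 394 → ξ₂ = (2·466.4 − 394)/1 = 538.9 kmol/h.
Outlet amounts (n = n₀ + Σ ν·ξ):
  Q: 807 − 1(466.4) = 340.6
  R: 0 + 2(466.4) − 1(538.9) = 394
  U: 0 + 1(538.9) = 538.9
Total out = 1273 kmol/h; y_U = 538.9 / 1273 = 0.4232.

0.423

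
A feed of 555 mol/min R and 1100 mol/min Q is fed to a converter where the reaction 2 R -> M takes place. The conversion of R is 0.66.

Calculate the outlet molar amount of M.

R reacted = 0.66 × 555 = 366.3 mol/min; ν_R = −2, so ξ = 366.3/2 = 183.2 mol/min.
Outlet amounts (n = n₀ + ν ξ):
  R: 555 − 2(183.2) = 188.7
  M: 0 + 1(183.2) = 183.2
  Q: 1100 (inert)

183 mol/min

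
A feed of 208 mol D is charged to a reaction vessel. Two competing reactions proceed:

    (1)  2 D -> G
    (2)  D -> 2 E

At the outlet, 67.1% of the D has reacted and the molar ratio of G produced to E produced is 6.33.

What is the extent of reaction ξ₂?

Conversion of D: D consumed = 0.671 × 208 = 139.6 mol = 2ξ₁ + 1ξ₂.
Selectivity: 1ξ₁ / (2ξ₂) = 6.33 → ξ₁ = 12.66 ξ₂.
Substitute: (2·12.66 + 1) ξ₂ = 139.6 → ξ₂ = 5.303 mol, ξ₁ = 67.13 mol.
Outlet amounts (n = n₀ + Σ ν·ξ):
  D: 208 − 2(67.13) − 1(5.303) = 68.43
  G: 0 + 1(67.13) = 67.13
  E: 0 + 2(5.303) = 10.61

ξ₂ = 5.3 mol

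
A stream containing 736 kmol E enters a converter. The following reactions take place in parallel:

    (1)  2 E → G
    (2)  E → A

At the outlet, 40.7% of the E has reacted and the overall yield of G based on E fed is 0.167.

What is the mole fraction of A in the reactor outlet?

0.0876

Yield of G: 1ξ₁ / 736 = 0.167 → ξ₁ = 122.9 kmol.
Conversion of E: 2ξ₁ + 1ξ₂ = 0.407 × 736 = 299.6 → ξ₂ = 53.73 kmol.
Outlet amounts (n = n₀ + Σ ν·ξ):
  E: 736 − 2(122.9) − 1(53.73) = 436.4
  G: 0 + 1(122.9) = 122.9
  A: 0 + 1(53.73) = 53.73
Total out = 613.1 kmol; y_A = 53.73 / 613.1 = 0.08764.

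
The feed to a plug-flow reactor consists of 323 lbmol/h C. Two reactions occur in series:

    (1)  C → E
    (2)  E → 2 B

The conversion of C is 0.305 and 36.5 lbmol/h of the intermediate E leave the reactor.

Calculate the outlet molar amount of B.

124 lbmol/h

Conversion of C: C consumed = 1ξ₁ = 0.305 × 323 → ξ₁ = 98.52 lbmol/h.
E balance: n_E = 0 + 1ξ₁ − 1ξ₂ = 36.5 → ξ₂ = (1·98.52 − 36.5)/1 = 62.02 lbmol/h.
Outlet amounts (n = n₀ + Σ ν·ξ):
  C: 323 − 1(98.52) = 224.5
  E: 0 + 1(98.52) − 1(62.02) = 36.5
  B: 0 + 2(62.02) = 124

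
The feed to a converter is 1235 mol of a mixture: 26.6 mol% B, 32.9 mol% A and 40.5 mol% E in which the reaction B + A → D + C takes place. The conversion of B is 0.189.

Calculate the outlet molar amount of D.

B reacted = 0.189 × 328.5 = 62.09 mol; ν_B = −1, so ξ = 62.09/1 = 62.09 mol.
Outlet amounts (n = n₀ + ν ξ):
  B: 328.5 − 1(62.09) = 266.4
  A: 406.3 − 1(62.09) = 344.2
  D: 0 + 1(62.09) = 62.09
  C: 0 + 1(62.09) = 62.09
  E: 500.2 (inert)

62.1 mol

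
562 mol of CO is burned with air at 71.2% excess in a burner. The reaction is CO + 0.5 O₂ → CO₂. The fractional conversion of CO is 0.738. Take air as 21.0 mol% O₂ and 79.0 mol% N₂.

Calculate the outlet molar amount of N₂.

Stoichiometric O₂ = 0.5 × 562 = 281 mol; O₂ fed = 281 × 1.712 = 481.1 mol.
N₂ fed = 481.1 × 79/21 = 1810 mol.
Fuel reacted = 0.738 × 562 → ξ = 414.8 mol.
Outlet (n = n₀ + ν ξ):
  CO: 562 − 1(414.8) = 147.2
  O₂: 481.1 − 0.5(414.8) = 273.7
  N₂: 1810 (inert)
  CO₂: 0 + 1(414.8) = 414.8

1810 mol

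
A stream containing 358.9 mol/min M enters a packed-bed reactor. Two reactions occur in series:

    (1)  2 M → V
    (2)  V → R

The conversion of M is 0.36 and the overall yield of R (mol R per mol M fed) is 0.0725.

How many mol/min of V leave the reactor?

38.6 mol/min

Conversion of M: M consumed = 2ξ₁ = 0.36 × 358.9 → ξ₁ = 64.6 mol/min.
Yield of R: 1ξ₂ / 358.9 = 0.0725 → ξ₂ = 26.02 mol/min.
Outlet amounts (n = n₀ + Σ ν·ξ):
  M: 358.9 − 2(64.6) = 229.7
  V: 0 + 1(64.6) − 1(26.02) = 38.58
  R: 0 + 1(26.02) = 26.02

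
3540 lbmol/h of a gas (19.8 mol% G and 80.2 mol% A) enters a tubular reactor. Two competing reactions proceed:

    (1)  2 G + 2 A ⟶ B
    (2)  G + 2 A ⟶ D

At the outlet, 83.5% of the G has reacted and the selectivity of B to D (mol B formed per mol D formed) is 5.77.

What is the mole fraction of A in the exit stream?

0.836

Conversion of G: G consumed = 0.835 × 700.9 = 585.3 lbmol/h = 2ξ₁ + 1ξ₂.
Selectivity: 1ξ₁ / (1ξ₂) = 5.77 → ξ₁ = 5.77 ξ₂.
Substitute: (2·5.77 + 1) ξ₂ = 585.3 → ξ₂ = 46.67 lbmol/h, ξ₁ = 269.3 lbmol/h.
Outlet amounts (n = n₀ + Σ ν·ξ):
  G: 700.9 − 2(269.3) − 1(46.67) = 115.7
  A: 2839 − 2(269.3) − 2(46.67) = 2207
  B: 0 + 1(269.3) = 269.3
  D: 0 + 1(46.67) = 46.67
Total out = 2639 lbmol/h; y_A = 2207 / 2639 = 0.8364.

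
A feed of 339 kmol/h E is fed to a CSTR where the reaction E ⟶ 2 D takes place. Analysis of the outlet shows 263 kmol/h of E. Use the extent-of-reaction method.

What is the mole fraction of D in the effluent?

0.366

For E: n = n₀ − 1ξ → 263 = 339 − 1ξ, giving ξ = 76 kmol/h.
Outlet amounts (n = n₀ + ν ξ):
  E: 339 − 1(76) = 263
  D: 0 + 2(76) = 152
Total out = 415 kmol/h; y_D = 152 / 415 = 0.3663.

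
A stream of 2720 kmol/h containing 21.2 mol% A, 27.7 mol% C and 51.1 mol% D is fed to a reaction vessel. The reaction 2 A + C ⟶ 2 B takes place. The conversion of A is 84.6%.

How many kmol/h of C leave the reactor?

A reacted = 0.846 × 576.6 = 487.8 kmol/h; ν_A = −2, so ξ = 487.8/2 = 243.9 kmol/h.
Outlet amounts (n = n₀ + ν ξ):
  A: 576.6 − 2(243.9) = 88.8
  C: 753.4 − 1(243.9) = 509.5
  B: 0 + 2(243.9) = 487.8
  D: 1390 (inert)

510 kmol/h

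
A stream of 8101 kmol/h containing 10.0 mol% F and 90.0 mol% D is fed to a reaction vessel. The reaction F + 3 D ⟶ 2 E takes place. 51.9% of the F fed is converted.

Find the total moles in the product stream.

F reacted = 0.519 × 810.1 = 420.4 kmol/h; ν_F = −1, so ξ = 420.4/1 = 420.4 kmol/h.
Outlet amounts (n = n₀ + ν ξ):
  F: 810.1 − 1(420.4) = 389.7
  D: 7291 − 3(420.4) = 6030
  E: 0 + 2(420.4) = 840.9
Total out = 389.7 + 6030 + 840.9 = 7260 kmol/h.

7260 kmol/h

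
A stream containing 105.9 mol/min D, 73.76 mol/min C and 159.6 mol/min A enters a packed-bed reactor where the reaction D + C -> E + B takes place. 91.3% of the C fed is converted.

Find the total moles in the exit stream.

339 mol/min

C reacted = 0.913 × 73.76 = 67.34 mol/min; ν_C = −1, so ξ = 67.34/1 = 67.34 mol/min.
Outlet amounts (n = n₀ + ν ξ):
  D: 105.9 − 1(67.34) = 38.56
  C: 73.76 − 1(67.34) = 6.417
  E: 0 + 1(67.34) = 67.34
  B: 0 + 1(67.34) = 67.34
  A: 159.6 (inert)
Total out = 38.56 + 6.417 + 67.34 + 67.34 + 159.6 = 339.3 mol/min.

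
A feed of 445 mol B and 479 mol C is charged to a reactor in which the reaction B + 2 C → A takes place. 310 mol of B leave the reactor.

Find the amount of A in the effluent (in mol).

135 mol

For B: n = n₀ − 1ξ → 310 = 445 − 1ξ, giving ξ = 135 mol.
Outlet amounts (n = n₀ + ν ξ):
  B: 445 − 1(135) = 310
  C: 479 − 2(135) = 209
  A: 0 + 1(135) = 135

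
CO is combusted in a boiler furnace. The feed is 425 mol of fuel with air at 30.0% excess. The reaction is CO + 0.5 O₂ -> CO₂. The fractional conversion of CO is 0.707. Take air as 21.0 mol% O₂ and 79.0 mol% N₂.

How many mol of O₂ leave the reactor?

Stoichiometric O₂ = 0.5 × 425 = 212.5 mol; O₂ fed = 212.5 × 1.300 = 276.2 mol.
N₂ fed = 276.2 × 79/21 = 1039 mol.
Fuel reacted = 0.707 × 425 → ξ = 300.5 mol.
Outlet (n = n₀ + ν ξ):
  CO: 425 − 1(300.5) = 124.5
  O₂: 276.2 − 0.5(300.5) = 126
  N₂: 1039 (inert)
  CO₂: 0 + 1(300.5) = 300.5

126 mol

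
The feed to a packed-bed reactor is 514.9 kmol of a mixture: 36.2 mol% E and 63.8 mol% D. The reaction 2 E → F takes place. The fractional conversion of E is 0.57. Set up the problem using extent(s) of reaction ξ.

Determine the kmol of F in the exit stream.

E reacted = 0.57 × 186.4 = 106.2 kmol; ν_E = −2, so ξ = 106.2/2 = 53.12 kmol.
Outlet amounts (n = n₀ + ν ξ):
  E: 186.4 − 2(53.12) = 80.15
  F: 0 + 1(53.12) = 53.12
  D: 328.5 (inert)

53.1 kmol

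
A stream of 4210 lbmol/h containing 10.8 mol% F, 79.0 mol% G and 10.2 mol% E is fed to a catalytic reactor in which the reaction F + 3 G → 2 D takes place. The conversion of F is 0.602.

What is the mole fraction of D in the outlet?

0.149

F reacted = 0.602 × 454.7 = 273.7 lbmol/h; ν_F = −1, so ξ = 273.7/1 = 273.7 lbmol/h.
Outlet amounts (n = n₀ + ν ξ):
  F: 454.7 − 1(273.7) = 181
  G: 3326 − 3(273.7) = 2505
  D: 0 + 2(273.7) = 547.4
  E: 429.4 (inert)
Total out = 3663 lbmol/h; y_D = 547.4 / 3663 = 0.1495.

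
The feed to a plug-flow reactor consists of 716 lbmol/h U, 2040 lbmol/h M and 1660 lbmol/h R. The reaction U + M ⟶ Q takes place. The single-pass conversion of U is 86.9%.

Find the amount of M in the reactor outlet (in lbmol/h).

U reacted = 0.869 × 716 = 622.2 lbmol/h; ν_U = −1, so ξ = 622.2/1 = 622.2 lbmol/h.
Outlet amounts (n = n₀ + ν ξ):
  U: 716 − 1(622.2) = 93.8
  M: 2040 − 1(622.2) = 1418
  Q: 0 + 1(622.2) = 622.2
  R: 1660 (inert)

1420 lbmol/h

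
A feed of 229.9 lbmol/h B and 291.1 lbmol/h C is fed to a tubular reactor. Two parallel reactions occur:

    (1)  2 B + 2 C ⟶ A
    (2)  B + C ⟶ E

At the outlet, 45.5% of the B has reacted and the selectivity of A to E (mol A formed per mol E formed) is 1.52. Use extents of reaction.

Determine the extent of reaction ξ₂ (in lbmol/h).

Conversion of B: B consumed = 0.455 × 229.9 = 104.6 lbmol/h = 2ξ₁ + 1ξ₂.
Selectivity: 1ξ₁ / (1ξ₂) = 1.52 → ξ₁ = 1.52 ξ₂.
Substitute: (2·1.52 + 1) ξ₂ = 104.6 → ξ₂ = 25.89 lbmol/h, ξ₁ = 39.36 lbmol/h.
Outlet amounts (n = n₀ + Σ ν·ξ):
  B: 229.9 − 2(39.36) − 1(25.89) = 125.3
  C: 291.1 − 2(39.36) − 1(25.89) = 186.5
  A: 0 + 1(39.36) = 39.36
  E: 0 + 1(25.89) = 25.89

ξ₂ = 25.9 lbmol/h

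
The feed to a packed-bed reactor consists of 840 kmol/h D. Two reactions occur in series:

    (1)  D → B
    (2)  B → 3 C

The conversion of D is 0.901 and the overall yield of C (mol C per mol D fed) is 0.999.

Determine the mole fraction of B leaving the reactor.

Conversion of D: D consumed = 1ξ₁ = 0.901 × 840 → ξ₁ = 756.8 kmol/h.
Yield of C: 3ξ₂ / 840 = 0.999 → ξ₂ = 279.7 kmol/h.
Outlet amounts (n = n₀ + Σ ν·ξ):
  D: 840 − 1(756.8) = 83.16
  B: 0 + 1(756.8) − 1(279.7) = 477.1
  C: 0 + 3(279.7) = 839.2
Total out = 1399 kmol/h; y_B = 477.1 / 1399 = 0.3409.

0.341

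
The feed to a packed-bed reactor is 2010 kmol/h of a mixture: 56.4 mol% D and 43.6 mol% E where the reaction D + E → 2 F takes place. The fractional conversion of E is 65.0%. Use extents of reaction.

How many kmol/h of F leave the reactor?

1140 kmol/h

E reacted = 0.65 × 876.4 = 569.6 kmol/h; ν_E = −1, so ξ = 569.6/1 = 569.6 kmol/h.
Outlet amounts (n = n₀ + ν ξ):
  D: 1134 − 1(569.6) = 564
  E: 876.4 − 1(569.6) = 306.7
  F: 0 + 2(569.6) = 1139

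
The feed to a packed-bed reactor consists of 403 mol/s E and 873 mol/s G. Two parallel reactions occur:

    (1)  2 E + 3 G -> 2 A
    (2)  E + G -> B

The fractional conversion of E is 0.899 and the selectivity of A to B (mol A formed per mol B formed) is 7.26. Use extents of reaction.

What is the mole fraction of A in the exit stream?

Conversion of E: E consumed = 0.899 × 403 = 362.3 mol/s = 2ξ₁ + 1ξ₂.
Selectivity: 2ξ₁ / (1ξ₂) = 7.26 → ξ₁ = 3.63 ξ₂.
Substitute: (2·3.63 + 1) ξ₂ = 362.3 → ξ₂ = 43.86 mol/s, ξ₁ = 159.2 mol/s.
Outlet amounts (n = n₀ + Σ ν·ξ):
  E: 403 − 2(159.2) − 1(43.86) = 40.7
  G: 873 − 3(159.2) − 1(43.86) = 351.5
  A: 0 + 2(159.2) = 318.4
  B: 0 + 1(43.86) = 43.86
Total out = 754.5 mol/s; y_A = 318.4 / 754.5 = 0.4221.

0.422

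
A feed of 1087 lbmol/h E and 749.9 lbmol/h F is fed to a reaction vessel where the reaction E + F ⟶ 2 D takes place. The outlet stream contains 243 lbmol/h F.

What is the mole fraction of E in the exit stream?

0.316

For F: n = n₀ − 1ξ → 243 = 749.9 − 1ξ, giving ξ = 506.9 lbmol/h.
Outlet amounts (n = n₀ + ν ξ):
  E: 1087 − 1(506.9) = 580.1
  F: 749.9 − 1(506.9) = 243
  D: 0 + 2(506.9) = 1014
Total out = 1837 lbmol/h; y_E = 580.1 / 1837 = 0.3158.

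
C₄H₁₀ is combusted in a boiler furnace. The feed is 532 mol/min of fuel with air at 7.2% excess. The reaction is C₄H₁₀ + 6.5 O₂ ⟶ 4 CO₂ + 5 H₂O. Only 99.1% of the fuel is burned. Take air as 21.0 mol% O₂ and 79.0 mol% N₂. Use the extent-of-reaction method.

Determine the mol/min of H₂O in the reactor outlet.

Stoichiometric O₂ = 6.5 × 532 = 3458 mol/min; O₂ fed = 3458 × 1.072 = 3707 mol/min.
N₂ fed = 3707 × 79/21 = 13950 mol/min.
Fuel reacted = 0.991 × 532 → ξ = 527.2 mol/min.
Outlet (n = n₀ + ν ξ):
  C₄H₁₀: 532 − 1(527.2) = 4.788
  O₂: 3707 − 6.5(527.2) = 280.1
  N₂: 13950 (inert)
  CO₂: 0 + 4(527.2) = 2109
  H₂O: 0 + 5(527.2) = 2636

2640 mol/min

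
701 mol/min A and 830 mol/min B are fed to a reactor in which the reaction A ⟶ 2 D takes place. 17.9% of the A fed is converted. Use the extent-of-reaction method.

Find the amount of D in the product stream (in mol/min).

A reacted = 0.179 × 701 = 125.5 mol/min; ν_A = −1, so ξ = 125.5/1 = 125.5 mol/min.
Outlet amounts (n = n₀ + ν ξ):
  A: 701 − 1(125.5) = 575.5
  D: 0 + 2(125.5) = 251
  B: 830 (inert)

251 mol/min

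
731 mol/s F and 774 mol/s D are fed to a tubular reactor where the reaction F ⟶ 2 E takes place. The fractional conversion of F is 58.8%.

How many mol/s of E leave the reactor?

860 mol/s

F reacted = 0.588 × 731 = 429.8 mol/s; ν_F = −1, so ξ = 429.8/1 = 429.8 mol/s.
Outlet amounts (n = n₀ + ν ξ):
  F: 731 − 1(429.8) = 301.2
  E: 0 + 2(429.8) = 859.7
  D: 774 (inert)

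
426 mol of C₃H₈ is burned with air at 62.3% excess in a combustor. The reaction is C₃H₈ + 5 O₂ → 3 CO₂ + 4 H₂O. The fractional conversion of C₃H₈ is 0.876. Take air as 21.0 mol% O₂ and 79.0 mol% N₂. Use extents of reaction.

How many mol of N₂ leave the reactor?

Stoichiometric O₂ = 5 × 426 = 2130 mol; O₂ fed = 2130 × 1.623 = 3457 mol.
N₂ fed = 3457 × 79/21 = 13000 mol.
Fuel reacted = 0.876 × 426 → ξ = 373.2 mol.
Outlet (n = n₀ + ν ξ):
  C₃H₈: 426 − 1(373.2) = 52.82
  O₂: 3457 − 5(373.2) = 1591
  N₂: 13000 (inert)
  CO₂: 0 + 3(373.2) = 1120
  H₂O: 0 + 4(373.2) = 1493

13000 mol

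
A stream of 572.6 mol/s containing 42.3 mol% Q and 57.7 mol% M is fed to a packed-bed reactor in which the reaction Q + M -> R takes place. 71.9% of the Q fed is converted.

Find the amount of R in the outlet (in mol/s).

Q reacted = 0.719 × 242.2 = 174.1 mol/s; ν_Q = −1, so ξ = 174.1/1 = 174.1 mol/s.
Outlet amounts (n = n₀ + ν ξ):
  Q: 242.2 − 1(174.1) = 68.06
  M: 330.4 − 1(174.1) = 156.2
  R: 0 + 1(174.1) = 174.1

174 mol/s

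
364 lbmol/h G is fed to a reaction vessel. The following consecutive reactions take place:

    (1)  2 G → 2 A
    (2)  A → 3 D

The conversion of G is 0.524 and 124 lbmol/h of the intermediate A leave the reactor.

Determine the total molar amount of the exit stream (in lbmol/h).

497 lbmol/h

Conversion of G: G consumed = 2ξ₁ = 0.524 × 364 → ξ₁ = 95.37 lbmol/h.
A balance: n_A = 0 + 2ξ₁ − 1ξ₂ = 124 → ξ₂ = (2·95.37 − 124)/1 = 66.74 lbmol/h.
Outlet amounts (n = n₀ + Σ ν·ξ):
  G: 364 − 2(95.37) = 173.3
  A: 0 + 2(95.37) − 1(66.74) = 124
  D: 0 + 3(66.74) = 200.2
Total out = 173.3 + 124 + 200.2 = 497.5 lbmol/h.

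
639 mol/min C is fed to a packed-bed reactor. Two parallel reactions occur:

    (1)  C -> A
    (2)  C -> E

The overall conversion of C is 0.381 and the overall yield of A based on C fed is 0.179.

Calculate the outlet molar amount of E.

129 mol/min

Yield of A: 1ξ₁ / 639 = 0.179 → ξ₁ = 114.4 mol/min.
Conversion of C: 1ξ₁ + 1ξ₂ = 0.381 × 639 = 243.5 → ξ₂ = 129.1 mol/min.
Outlet amounts (n = n₀ + Σ ν·ξ):
  C: 639 − 1(114.4) − 1(129.1) = 395.5
  A: 0 + 1(114.4) = 114.4
  E: 0 + 1(129.1) = 129.1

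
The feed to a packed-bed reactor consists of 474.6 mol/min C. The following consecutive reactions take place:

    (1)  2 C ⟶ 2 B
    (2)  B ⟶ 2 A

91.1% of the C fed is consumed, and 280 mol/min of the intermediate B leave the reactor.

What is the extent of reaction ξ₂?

ξ₂ = 152 mol/min

Conversion of C: C consumed = 2ξ₁ = 0.911 × 474.6 → ξ₁ = 216.2 mol/min.
B balance: n_B = 0 + 2ξ₁ − 1ξ₂ = 280 → ξ₂ = (2·216.2 − 280)/1 = 152.4 mol/min.
Outlet amounts (n = n₀ + Σ ν·ξ):
  C: 474.6 − 2(216.2) = 42.24
  B: 0 + 2(216.2) − 1(152.4) = 280
  A: 0 + 2(152.4) = 304.7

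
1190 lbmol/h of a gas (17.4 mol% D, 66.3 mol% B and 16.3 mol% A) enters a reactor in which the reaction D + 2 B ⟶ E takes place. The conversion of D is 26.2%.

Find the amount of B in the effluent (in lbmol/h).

680 lbmol/h

D reacted = 0.262 × 207.1 = 54.25 lbmol/h; ν_D = −1, so ξ = 54.25/1 = 54.25 lbmol/h.
Outlet amounts (n = n₀ + ν ξ):
  D: 207.1 − 1(54.25) = 152.8
  B: 789 − 2(54.25) = 680.5
  E: 0 + 1(54.25) = 54.25
  A: 194 (inert)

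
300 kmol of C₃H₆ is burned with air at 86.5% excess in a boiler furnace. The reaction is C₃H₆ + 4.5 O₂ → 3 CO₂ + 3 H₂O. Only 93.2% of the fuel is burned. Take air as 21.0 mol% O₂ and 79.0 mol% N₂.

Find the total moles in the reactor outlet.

Stoichiometric O₂ = 4.5 × 300 = 1350 kmol; O₂ fed = 1350 × 1.865 = 2518 kmol.
N₂ fed = 2518 × 79/21 = 9472 kmol.
Fuel reacted = 0.932 × 300 → ξ = 279.6 kmol.
Outlet (n = n₀ + ν ξ):
  C₃H₆: 300 − 1(279.6) = 20.4
  O₂: 2518 − 4.5(279.6) = 1260
  N₂: 9472 (inert)
  CO₂: 0 + 3(279.6) = 838.8
  H₂O: 0 + 3(279.6) = 838.8
Total out = 20.4 + 1260 + 9472 + 838.8 + 838.8 = 12430 kmol.

12400 kmol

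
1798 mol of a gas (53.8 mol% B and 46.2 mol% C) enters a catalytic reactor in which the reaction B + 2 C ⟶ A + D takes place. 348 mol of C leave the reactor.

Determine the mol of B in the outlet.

726 mol

For C: n = n₀ − 2ξ → 348 = 830.7 − 2ξ, giving ξ = 241.3 mol.
Outlet amounts (n = n₀ + ν ξ):
  B: 967.3 − 1(241.3) = 726
  C: 830.7 − 2(241.3) = 348
  A: 0 + 1(241.3) = 241.3
  D: 0 + 1(241.3) = 241.3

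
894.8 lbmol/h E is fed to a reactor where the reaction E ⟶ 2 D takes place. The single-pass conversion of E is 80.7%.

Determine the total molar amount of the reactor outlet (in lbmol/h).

1620 lbmol/h

E reacted = 0.807 × 894.8 = 722.1 lbmol/h; ν_E = −1, so ξ = 722.1/1 = 722.1 lbmol/h.
Outlet amounts (n = n₀ + ν ξ):
  E: 894.8 − 1(722.1) = 172.7
  D: 0 + 2(722.1) = 1444
Total out = 172.7 + 1444 = 1617 lbmol/h.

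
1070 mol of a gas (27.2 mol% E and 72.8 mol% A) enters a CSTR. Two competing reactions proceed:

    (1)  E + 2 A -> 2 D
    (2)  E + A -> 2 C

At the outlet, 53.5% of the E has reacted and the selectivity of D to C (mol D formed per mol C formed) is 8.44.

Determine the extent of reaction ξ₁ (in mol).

ξ₁ = 139 mol

Conversion of E: E consumed = 0.535 × 291 = 155.7 mol = 1ξ₁ + 1ξ₂.
Selectivity: 2ξ₁ / (2ξ₂) = 8.44 → ξ₁ = 8.44 ξ₂.
Substitute: (1·8.44 + 1) ξ₂ = 155.7 → ξ₂ = 16.49 mol, ξ₁ = 139.2 mol.
Outlet amounts (n = n₀ + Σ ν·ξ):
  E: 291 − 1(139.2) − 1(16.49) = 135.3
  A: 779 − 2(139.2) − 1(16.49) = 484
  D: 0 + 2(139.2) = 278.4
  C: 0 + 2(16.49) = 32.99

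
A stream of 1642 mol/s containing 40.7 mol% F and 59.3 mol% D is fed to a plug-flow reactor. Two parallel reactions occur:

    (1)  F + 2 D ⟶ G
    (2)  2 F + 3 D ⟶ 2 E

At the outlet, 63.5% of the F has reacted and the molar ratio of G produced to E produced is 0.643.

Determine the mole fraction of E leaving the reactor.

Conversion of F: F consumed = 0.635 × 668.3 = 424.4 mol/s = 1ξ₁ + 2ξ₂.
Selectivity: 1ξ₁ / (2ξ₂) = 0.643 → ξ₁ = 1.286 ξ₂.
Substitute: (1·1.286 + 2) ξ₂ = 424.4 → ξ₂ = 129.1 mol/s, ξ₁ = 166.1 mol/s.
Outlet amounts (n = n₀ + Σ ν·ξ):
  F: 668.3 − 1(166.1) − 2(129.1) = 243.9
  D: 973.7 − 2(166.1) − 3(129.1) = 254.1
  G: 0 + 1(166.1) = 166.1
  E: 0 + 2(129.1) = 258.3
Total out = 922.4 mol/s; y_E = 258.3 / 922.4 = 0.28.

0.28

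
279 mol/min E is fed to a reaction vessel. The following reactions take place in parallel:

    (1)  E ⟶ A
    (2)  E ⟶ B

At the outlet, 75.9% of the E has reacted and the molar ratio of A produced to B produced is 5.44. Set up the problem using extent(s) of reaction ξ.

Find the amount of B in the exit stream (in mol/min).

Conversion of E: E consumed = 0.759 × 279 = 211.8 mol/min = 1ξ₁ + 1ξ₂.
Selectivity: 1ξ₁ / (1ξ₂) = 5.44 → ξ₁ = 5.44 ξ₂.
Substitute: (1·5.44 + 1) ξ₂ = 211.8 → ξ₂ = 32.88 mol/min, ξ₁ = 178.9 mol/min.
Outlet amounts (n = n₀ + Σ ν·ξ):
  E: 279 − 1(178.9) − 1(32.88) = 67.24
  A: 0 + 1(178.9) = 178.9
  B: 0 + 1(32.88) = 32.88

32.9 mol/min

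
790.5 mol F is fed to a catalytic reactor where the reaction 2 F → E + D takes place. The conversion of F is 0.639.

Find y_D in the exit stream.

F reacted = 0.639 × 790.5 = 505.1 mol; ν_F = −2, so ξ = 505.1/2 = 252.6 mol.
Outlet amounts (n = n₀ + ν ξ):
  F: 790.5 − 2(252.6) = 285.4
  E: 0 + 1(252.6) = 252.6
  D: 0 + 1(252.6) = 252.6
Total out = 790.5 mol; y_D = 252.6 / 790.5 = 0.3195.

0.32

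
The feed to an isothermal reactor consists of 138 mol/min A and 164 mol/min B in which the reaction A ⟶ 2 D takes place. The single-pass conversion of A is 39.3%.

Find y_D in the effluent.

0.304

A reacted = 0.393 × 138 = 54.23 mol/min; ν_A = −1, so ξ = 54.23/1 = 54.23 mol/min.
Outlet amounts (n = n₀ + ν ξ):
  A: 138 − 1(54.23) = 83.77
  D: 0 + 2(54.23) = 108.5
  B: 164 (inert)
Total out = 356.2 mol/min; y_D = 108.5 / 356.2 = 0.3045.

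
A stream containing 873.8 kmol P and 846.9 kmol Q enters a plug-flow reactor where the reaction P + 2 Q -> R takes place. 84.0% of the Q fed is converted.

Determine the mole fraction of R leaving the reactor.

Q reacted = 0.84 × 846.9 = 711.4 kmol; ν_Q = −2, so ξ = 711.4/2 = 355.7 kmol.
Outlet amounts (n = n₀ + ν ξ):
  P: 873.8 − 1(355.7) = 518.1
  Q: 846.9 − 2(355.7) = 135.5
  R: 0 + 1(355.7) = 355.7
Total out = 1009 kmol; y_R = 355.7 / 1009 = 0.3524.

0.352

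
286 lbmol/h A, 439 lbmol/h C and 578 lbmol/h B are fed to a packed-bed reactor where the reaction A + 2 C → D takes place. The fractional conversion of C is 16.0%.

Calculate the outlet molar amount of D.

C reacted = 0.16 × 439 = 70.24 lbmol/h; ν_C = −2, so ξ = 70.24/2 = 35.12 lbmol/h.
Outlet amounts (n = n₀ + ν ξ):
  A: 286 − 1(35.12) = 250.9
  C: 439 − 2(35.12) = 368.8
  D: 0 + 1(35.12) = 35.12
  B: 578 (inert)

35.1 lbmol/h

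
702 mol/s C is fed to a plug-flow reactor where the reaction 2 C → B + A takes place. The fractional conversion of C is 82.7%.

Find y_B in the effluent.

0.413

C reacted = 0.827 × 702 = 580.6 mol/s; ν_C = −2, so ξ = 580.6/2 = 290.3 mol/s.
Outlet amounts (n = n₀ + ν ξ):
  C: 702 − 2(290.3) = 121.4
  B: 0 + 1(290.3) = 290.3
  A: 0 + 1(290.3) = 290.3
Total out = 702 mol/s; y_B = 290.3 / 702 = 0.4135.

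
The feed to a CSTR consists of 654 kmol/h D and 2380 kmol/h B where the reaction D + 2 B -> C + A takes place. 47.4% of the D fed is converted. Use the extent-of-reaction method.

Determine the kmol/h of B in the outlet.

D reacted = 0.474 × 654 = 310 kmol/h; ν_D = −1, so ξ = 310/1 = 310 kmol/h.
Outlet amounts (n = n₀ + ν ξ):
  D: 654 − 1(310) = 344
  B: 2380 − 2(310) = 1760
  C: 0 + 1(310) = 310
  A: 0 + 1(310) = 310

1760 kmol/h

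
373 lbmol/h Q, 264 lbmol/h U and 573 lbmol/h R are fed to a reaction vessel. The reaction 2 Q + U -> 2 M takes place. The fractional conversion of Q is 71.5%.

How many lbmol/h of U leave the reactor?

131 lbmol/h

Q reacted = 0.715 × 373 = 266.7 lbmol/h; ν_Q = −2, so ξ = 266.7/2 = 133.3 lbmol/h.
Outlet amounts (n = n₀ + ν ξ):
  Q: 373 − 2(133.3) = 106.3
  U: 264 − 1(133.3) = 130.7
  M: 0 + 2(133.3) = 266.7
  R: 573 (inert)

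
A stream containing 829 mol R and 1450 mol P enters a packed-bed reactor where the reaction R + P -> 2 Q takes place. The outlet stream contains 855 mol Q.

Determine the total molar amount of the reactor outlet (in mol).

2280 mol

For Q: n = n₀ + 2ξ → 855 = 0 + 2ξ, giving ξ = 427.5 mol.
Outlet amounts (n = n₀ + ν ξ):
  R: 829 − 1(427.5) = 401.5
  P: 1450 − 1(427.5) = 1022
  Q: 0 + 2(427.5) = 855
Total out = 401.5 + 1022 + 855 = 2279 mol.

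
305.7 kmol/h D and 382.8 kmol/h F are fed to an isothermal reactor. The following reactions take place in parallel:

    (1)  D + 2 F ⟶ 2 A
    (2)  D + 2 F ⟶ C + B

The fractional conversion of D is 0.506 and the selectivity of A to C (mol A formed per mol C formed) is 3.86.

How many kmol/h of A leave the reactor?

Conversion of D: D consumed = 0.506 × 305.7 = 154.7 kmol/h = 1ξ₁ + 1ξ₂.
Selectivity: 2ξ₁ / (1ξ₂) = 3.86 → ξ₁ = 1.93 ξ₂.
Substitute: (1·1.93 + 1) ξ₂ = 154.7 → ξ₂ = 52.79 kmol/h, ξ₁ = 101.9 kmol/h.
Outlet amounts (n = n₀ + Σ ν·ξ):
  D: 305.7 − 1(101.9) − 1(52.79) = 151
  F: 382.8 − 2(101.9) − 2(52.79) = 73.43
  A: 0 + 2(101.9) = 203.8
  C: 0 + 1(52.79) = 52.79
  B: 0 + 1(52.79) = 52.79

204 kmol/h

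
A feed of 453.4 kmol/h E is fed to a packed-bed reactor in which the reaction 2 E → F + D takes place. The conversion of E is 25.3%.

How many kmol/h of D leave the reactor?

57.4 kmol/h

E reacted = 0.253 × 453.4 = 114.7 kmol/h; ν_E = −2, so ξ = 114.7/2 = 57.36 kmol/h.
Outlet amounts (n = n₀ + ν ξ):
  E: 453.4 − 2(57.36) = 338.7
  F: 0 + 1(57.36) = 57.36
  D: 0 + 1(57.36) = 57.36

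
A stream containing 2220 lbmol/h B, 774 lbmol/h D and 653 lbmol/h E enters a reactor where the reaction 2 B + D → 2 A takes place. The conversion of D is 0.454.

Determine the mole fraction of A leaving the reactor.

0.213

D reacted = 0.454 × 774 = 351.4 lbmol/h; ν_D = −1, so ξ = 351.4/1 = 351.4 lbmol/h.
Outlet amounts (n = n₀ + ν ξ):
  B: 2220 − 2(351.4) = 1517
  D: 774 − 1(351.4) = 422.6
  A: 0 + 2(351.4) = 702.8
  E: 653 (inert)
Total out = 3296 lbmol/h; y_A = 702.8 / 3296 = 0.2133.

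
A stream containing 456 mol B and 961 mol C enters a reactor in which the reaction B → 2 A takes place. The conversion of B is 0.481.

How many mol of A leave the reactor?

B reacted = 0.481 × 456 = 219.3 mol; ν_B = −1, so ξ = 219.3/1 = 219.3 mol.
Outlet amounts (n = n₀ + ν ξ):
  B: 456 − 1(219.3) = 236.7
  A: 0 + 2(219.3) = 438.7
  C: 961 (inert)

439 mol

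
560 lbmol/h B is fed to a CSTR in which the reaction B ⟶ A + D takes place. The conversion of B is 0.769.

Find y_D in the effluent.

B reacted = 0.769 × 560 = 430.6 lbmol/h; ν_B = −1, so ξ = 430.6/1 = 430.6 lbmol/h.
Outlet amounts (n = n₀ + ν ξ):
  B: 560 − 1(430.6) = 129.4
  A: 0 + 1(430.6) = 430.6
  D: 0 + 1(430.6) = 430.6
Total out = 990.6 lbmol/h; y_D = 430.6 / 990.6 = 0.4347.

0.435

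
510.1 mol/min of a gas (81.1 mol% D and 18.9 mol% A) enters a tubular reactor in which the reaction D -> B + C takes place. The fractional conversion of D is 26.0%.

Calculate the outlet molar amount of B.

108 mol/min

D reacted = 0.26 × 413.7 = 107.6 mol/min; ν_D = −1, so ξ = 107.6/1 = 107.6 mol/min.
Outlet amounts (n = n₀ + ν ξ):
  D: 413.7 − 1(107.6) = 306.1
  B: 0 + 1(107.6) = 107.6
  C: 0 + 1(107.6) = 107.6
  A: 96.41 (inert)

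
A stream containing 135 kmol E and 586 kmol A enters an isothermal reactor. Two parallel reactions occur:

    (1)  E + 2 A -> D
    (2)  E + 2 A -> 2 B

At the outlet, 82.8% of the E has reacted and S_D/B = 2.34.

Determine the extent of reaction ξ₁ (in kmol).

Conversion of E: E consumed = 0.828 × 135 = 111.8 kmol = 1ξ₁ + 1ξ₂.
Selectivity: 1ξ₁ / (2ξ₂) = 2.34 → ξ₁ = 4.68 ξ₂.
Substitute: (1·4.68 + 1) ξ₂ = 111.8 → ξ₂ = 19.68 kmol, ξ₁ = 92.1 kmol.
Outlet amounts (n = n₀ + Σ ν·ξ):
  E: 135 − 1(92.1) − 1(19.68) = 23.22
  A: 586 − 2(92.1) − 2(19.68) = 362.4
  D: 0 + 1(92.1) = 92.1
  B: 0 + 2(19.68) = 39.36

ξ₁ = 92.1 kmol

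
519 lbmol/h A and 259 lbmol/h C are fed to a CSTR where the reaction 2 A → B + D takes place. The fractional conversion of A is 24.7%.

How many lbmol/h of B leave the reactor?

64.1 lbmol/h

A reacted = 0.247 × 519 = 128.2 lbmol/h; ν_A = −2, so ξ = 128.2/2 = 64.1 lbmol/h.
Outlet amounts (n = n₀ + ν ξ):
  A: 519 − 2(64.1) = 390.8
  B: 0 + 1(64.1) = 64.1
  D: 0 + 1(64.1) = 64.1
  C: 259 (inert)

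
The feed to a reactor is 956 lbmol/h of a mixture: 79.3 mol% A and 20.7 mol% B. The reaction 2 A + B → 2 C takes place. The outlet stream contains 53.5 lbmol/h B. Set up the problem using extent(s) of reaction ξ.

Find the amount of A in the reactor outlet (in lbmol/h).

469 lbmol/h

For B: n = n₀ − 1ξ → 53.5 = 197.9 − 1ξ, giving ξ = 144.4 lbmol/h.
Outlet amounts (n = n₀ + ν ξ):
  A: 758.1 − 2(144.4) = 469.3
  B: 197.9 − 1(144.4) = 53.5
  C: 0 + 2(144.4) = 288.8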